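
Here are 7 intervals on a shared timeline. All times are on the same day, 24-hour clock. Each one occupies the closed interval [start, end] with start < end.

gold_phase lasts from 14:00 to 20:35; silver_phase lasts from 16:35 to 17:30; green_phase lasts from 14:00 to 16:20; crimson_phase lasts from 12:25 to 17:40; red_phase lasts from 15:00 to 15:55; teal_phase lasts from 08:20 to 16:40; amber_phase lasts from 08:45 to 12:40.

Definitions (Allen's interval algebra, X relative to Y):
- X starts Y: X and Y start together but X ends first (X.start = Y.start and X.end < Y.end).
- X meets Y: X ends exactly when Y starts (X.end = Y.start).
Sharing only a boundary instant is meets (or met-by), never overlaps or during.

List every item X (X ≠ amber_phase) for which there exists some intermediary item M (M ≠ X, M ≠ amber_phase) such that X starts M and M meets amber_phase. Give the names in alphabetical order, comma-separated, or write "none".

Target amber_phase = [08:45, 12:40].
Intermediaries M with M meets amber_phase: none.
Union: none.

none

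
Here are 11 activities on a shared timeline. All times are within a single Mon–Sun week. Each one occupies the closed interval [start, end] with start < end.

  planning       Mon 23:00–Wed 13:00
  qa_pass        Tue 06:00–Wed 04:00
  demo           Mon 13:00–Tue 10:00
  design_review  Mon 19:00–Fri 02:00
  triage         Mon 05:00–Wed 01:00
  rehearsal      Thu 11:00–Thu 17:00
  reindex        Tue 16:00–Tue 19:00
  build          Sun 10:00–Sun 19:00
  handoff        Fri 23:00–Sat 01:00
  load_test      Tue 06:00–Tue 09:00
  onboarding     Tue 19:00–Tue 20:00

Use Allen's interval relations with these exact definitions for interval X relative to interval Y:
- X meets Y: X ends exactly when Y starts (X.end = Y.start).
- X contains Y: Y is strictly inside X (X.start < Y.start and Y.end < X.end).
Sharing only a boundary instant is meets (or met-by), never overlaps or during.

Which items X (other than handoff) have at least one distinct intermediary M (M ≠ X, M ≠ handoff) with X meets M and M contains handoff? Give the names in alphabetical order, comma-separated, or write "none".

Target handoff = [Fri 23:00, Sat 01:00].
Intermediaries M with M contains handoff: none.
Union: none.

none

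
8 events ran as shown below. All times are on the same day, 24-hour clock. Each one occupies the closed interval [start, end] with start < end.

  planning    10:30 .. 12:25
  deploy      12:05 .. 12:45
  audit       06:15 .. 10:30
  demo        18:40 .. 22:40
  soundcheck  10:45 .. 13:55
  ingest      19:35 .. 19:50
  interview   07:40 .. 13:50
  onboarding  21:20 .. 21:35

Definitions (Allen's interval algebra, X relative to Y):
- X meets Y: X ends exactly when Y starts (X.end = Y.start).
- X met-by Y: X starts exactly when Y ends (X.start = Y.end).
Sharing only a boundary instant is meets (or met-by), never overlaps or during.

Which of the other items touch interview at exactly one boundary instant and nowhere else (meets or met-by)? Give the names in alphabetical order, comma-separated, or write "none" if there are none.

none

Target interview = [07:40, 13:50].
audit [06:15, 10:30] → overlaps → no.
demo [18:40, 22:40] → after → no.
deploy [12:05, 12:45] → during → no.
ingest [19:35, 19:50] → after → no.
onboarding [21:20, 21:35] → after → no.
planning [10:30, 12:25] → during → no.
soundcheck [10:45, 13:55] → overlapped-by → no.
Result: none.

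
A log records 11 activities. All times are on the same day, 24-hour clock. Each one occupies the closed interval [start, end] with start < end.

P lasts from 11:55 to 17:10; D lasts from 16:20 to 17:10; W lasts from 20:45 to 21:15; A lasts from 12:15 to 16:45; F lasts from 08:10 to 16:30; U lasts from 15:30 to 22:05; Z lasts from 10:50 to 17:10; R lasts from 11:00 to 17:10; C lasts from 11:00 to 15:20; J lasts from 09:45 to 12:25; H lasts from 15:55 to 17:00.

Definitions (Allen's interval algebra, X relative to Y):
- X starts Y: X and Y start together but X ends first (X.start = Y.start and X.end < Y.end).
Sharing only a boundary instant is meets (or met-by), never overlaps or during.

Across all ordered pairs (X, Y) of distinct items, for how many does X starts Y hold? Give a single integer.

1

Checking all 110 ordered pairs for relation 'starts'; matching pairs in alphabetical order:
(C, R): C starts R ✓
Count: 1.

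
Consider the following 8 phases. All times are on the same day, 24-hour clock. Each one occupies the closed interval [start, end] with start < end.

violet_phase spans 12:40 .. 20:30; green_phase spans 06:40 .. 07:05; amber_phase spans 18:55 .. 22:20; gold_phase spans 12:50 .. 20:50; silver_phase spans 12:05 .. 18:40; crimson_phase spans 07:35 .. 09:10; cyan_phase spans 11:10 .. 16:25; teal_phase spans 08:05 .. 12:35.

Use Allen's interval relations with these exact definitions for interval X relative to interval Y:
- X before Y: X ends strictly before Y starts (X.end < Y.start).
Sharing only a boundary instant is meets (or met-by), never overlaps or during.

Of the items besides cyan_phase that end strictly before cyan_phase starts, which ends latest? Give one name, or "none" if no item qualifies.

crimson_phase

Target cyan_phase = [11:10, 16:25].
amber_phase [18:55, 22:20] → after → excluded.
crimson_phase [07:35, 09:10] → before → candidate.
gold_phase [12:50, 20:50] → overlapped-by → excluded.
green_phase [06:40, 07:05] → before → candidate.
silver_phase [12:05, 18:40] → overlapped-by → excluded.
teal_phase [08:05, 12:35] → overlaps → excluded.
violet_phase [12:40, 20:30] → overlapped-by → excluded.
Among candidates, latest end is 09:10 → crimson_phase.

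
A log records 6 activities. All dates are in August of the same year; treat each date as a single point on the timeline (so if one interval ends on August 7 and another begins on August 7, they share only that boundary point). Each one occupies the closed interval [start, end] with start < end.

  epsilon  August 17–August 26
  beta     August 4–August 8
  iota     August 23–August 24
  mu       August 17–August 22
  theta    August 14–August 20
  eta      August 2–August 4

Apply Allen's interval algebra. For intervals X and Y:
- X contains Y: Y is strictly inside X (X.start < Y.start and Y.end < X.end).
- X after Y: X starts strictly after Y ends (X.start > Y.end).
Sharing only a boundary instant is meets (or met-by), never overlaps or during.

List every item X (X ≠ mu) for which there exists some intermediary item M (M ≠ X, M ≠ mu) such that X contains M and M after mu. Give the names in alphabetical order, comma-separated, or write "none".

epsilon

Target mu = [August 17, August 22].
Intermediaries M with M after mu: iota.
Via iota — items with X contains iota: epsilon.
Union: epsilon.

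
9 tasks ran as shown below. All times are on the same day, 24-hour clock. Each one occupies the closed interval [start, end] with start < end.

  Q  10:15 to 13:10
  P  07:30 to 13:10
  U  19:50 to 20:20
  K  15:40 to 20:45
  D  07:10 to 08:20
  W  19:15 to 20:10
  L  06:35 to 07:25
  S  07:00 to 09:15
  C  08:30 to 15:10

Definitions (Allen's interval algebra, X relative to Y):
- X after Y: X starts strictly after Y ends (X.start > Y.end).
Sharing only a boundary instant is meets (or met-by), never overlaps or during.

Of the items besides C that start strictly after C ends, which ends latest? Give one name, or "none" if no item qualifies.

Target C = [08:30, 15:10].
D [07:10, 08:20] → before → excluded.
K [15:40, 20:45] → after → candidate.
L [06:35, 07:25] → before → excluded.
P [07:30, 13:10] → overlaps → excluded.
Q [10:15, 13:10] → during → excluded.
S [07:00, 09:15] → overlaps → excluded.
U [19:50, 20:20] → after → candidate.
W [19:15, 20:10] → after → candidate.
Among candidates, latest end is 20:45 → K.

K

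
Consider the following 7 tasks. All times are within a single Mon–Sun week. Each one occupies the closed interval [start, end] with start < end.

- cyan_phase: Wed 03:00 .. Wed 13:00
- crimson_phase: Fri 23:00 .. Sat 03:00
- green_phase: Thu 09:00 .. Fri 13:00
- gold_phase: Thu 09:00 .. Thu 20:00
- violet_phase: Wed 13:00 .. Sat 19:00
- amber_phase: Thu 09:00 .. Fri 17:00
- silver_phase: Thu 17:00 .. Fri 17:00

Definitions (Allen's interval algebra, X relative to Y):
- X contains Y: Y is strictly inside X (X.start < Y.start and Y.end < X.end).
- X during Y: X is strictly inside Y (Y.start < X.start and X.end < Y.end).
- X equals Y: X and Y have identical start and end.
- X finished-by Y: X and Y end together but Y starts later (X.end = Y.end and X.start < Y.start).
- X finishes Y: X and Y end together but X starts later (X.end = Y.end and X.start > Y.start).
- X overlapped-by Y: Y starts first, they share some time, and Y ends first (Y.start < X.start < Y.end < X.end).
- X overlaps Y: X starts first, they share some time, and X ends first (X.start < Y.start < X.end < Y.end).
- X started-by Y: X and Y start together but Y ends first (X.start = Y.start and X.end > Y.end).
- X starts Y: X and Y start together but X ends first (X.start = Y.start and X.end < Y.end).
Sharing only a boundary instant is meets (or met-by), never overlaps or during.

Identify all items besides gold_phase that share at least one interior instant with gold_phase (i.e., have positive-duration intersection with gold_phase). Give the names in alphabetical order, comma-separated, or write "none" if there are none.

Target gold_phase = [Thu 09:00, Thu 20:00].
amber_phase [Thu 09:00, Fri 17:00] → started-by → yes.
crimson_phase [Fri 23:00, Sat 03:00] → after → no.
cyan_phase [Wed 03:00, Wed 13:00] → before → no.
green_phase [Thu 09:00, Fri 13:00] → started-by → yes.
silver_phase [Thu 17:00, Fri 17:00] → overlapped-by → yes.
violet_phase [Wed 13:00, Sat 19:00] → contains → yes.
Result: amber_phase, green_phase, silver_phase, violet_phase.

amber_phase, green_phase, silver_phase, violet_phase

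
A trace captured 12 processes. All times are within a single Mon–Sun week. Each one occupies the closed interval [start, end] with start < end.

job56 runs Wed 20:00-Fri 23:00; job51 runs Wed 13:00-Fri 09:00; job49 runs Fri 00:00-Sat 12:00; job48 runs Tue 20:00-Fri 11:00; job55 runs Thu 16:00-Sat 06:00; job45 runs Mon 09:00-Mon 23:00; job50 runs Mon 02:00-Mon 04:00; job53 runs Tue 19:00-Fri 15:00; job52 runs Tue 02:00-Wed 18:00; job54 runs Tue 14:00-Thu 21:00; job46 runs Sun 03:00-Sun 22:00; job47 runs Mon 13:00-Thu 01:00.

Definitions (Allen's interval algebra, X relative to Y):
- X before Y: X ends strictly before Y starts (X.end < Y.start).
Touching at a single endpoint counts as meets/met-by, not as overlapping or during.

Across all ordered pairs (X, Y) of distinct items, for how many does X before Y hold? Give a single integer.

35

Checking all 132 ordered pairs for relation 'before'; matching pairs in alphabetical order:
(job45, job46): job45 before job46 ✓
(job45, job48): job45 before job48 ✓
(job45, job49): job45 before job49 ✓
(job45, job51): job45 before job51 ✓
(job45, job52): job45 before job52 ✓
(job45, job53): job45 before job53 ✓
(job45, job54): job45 before job54 ✓
(job45, job55): job45 before job55 ✓
(job45, job56): job45 before job56 ✓
(job47, job46): job47 before job46 ✓
(job47, job49): job47 before job49 ✓
(job47, job55): job47 before job55 ✓
(job48, job46): job48 before job46 ✓
(job49, job46): job49 before job46 ✓
(job50, job45): job50 before job45 ✓
(job50, job46): job50 before job46 ✓
(job50, job47): job50 before job47 ✓
(job50, job48): job50 before job48 ✓
(job50, job49): job50 before job49 ✓
(job50, job51): job50 before job51 ✓
(job50, job52): job50 before job52 ✓
(job50, job53): job50 before job53 ✓
(job50, job54): job50 before job54 ✓
(job50, job55): job50 before job55 ✓
... plus 11 further pairs not listed.
Count: 35.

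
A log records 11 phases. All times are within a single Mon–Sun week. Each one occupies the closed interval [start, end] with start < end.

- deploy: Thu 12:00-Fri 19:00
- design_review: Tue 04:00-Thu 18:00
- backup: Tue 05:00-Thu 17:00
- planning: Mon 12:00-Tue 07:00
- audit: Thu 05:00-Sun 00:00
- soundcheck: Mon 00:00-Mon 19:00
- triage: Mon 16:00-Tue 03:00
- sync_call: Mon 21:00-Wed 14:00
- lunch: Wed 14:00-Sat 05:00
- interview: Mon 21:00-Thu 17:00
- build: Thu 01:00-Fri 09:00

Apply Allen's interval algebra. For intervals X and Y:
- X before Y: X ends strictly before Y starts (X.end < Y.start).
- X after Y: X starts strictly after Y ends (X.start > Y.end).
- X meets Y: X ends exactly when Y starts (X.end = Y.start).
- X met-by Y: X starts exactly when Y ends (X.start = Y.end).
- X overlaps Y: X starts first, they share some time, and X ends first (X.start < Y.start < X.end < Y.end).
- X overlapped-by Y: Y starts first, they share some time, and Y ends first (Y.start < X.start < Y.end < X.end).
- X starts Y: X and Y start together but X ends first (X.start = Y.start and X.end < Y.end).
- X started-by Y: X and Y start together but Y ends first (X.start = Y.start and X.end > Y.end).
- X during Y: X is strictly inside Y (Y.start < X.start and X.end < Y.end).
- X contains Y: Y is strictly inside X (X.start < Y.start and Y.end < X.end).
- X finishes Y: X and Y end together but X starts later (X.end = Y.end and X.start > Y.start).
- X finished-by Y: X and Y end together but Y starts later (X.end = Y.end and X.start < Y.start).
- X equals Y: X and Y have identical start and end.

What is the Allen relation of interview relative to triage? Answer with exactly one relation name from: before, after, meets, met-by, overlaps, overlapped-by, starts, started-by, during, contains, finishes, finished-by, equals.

overlapped-by

interview = [Mon 21:00, Thu 17:00]; triage = [Mon 16:00, Tue 03:00].
Compare endpoints: interview.start > triage.start, interview.start < triage.end, interview.end > triage.start, interview.end > triage.end.
That pattern is 'overlapped-by'.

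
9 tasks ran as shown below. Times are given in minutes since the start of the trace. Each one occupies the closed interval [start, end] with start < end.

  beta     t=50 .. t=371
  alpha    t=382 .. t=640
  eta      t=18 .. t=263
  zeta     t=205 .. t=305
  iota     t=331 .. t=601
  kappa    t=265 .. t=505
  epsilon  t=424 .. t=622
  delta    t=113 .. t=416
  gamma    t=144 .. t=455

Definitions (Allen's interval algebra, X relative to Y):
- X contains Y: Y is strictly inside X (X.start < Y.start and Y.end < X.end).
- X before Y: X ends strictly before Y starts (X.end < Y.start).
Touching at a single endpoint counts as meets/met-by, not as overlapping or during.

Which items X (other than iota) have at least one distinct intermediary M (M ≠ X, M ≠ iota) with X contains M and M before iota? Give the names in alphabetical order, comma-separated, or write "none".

beta, delta, gamma

Target iota = [t=331, t=601].
Intermediaries M with M before iota: eta, zeta.
Via eta — items with X contains eta: none.
Via zeta — items with X contains zeta: beta, delta, gamma.
Union: beta, delta, gamma.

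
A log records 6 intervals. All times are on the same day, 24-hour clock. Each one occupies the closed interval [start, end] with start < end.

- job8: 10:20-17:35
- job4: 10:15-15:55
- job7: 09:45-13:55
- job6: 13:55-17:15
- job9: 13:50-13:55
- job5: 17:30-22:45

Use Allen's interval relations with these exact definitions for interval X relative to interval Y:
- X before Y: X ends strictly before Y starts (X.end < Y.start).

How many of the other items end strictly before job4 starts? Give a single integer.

Target job4 = [10:15, 15:55].
job5 [17:30, 22:45] → after → no.
job6 [13:55, 17:15] → overlapped-by → no.
job7 [09:45, 13:55] → overlaps → no.
job8 [10:20, 17:35] → overlapped-by → no.
job9 [13:50, 13:55] → during → no.
Total: 0.

0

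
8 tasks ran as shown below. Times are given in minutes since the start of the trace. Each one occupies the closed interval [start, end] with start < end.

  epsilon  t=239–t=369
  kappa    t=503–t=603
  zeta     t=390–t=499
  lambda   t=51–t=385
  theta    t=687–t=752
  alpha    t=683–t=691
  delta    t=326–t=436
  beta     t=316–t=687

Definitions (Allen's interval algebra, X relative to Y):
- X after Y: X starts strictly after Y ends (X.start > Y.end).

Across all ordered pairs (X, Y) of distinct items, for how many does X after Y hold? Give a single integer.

16

Checking all 56 ordered pairs for relation 'after'; matching pairs in alphabetical order:
(alpha, delta): alpha after delta ✓
(alpha, epsilon): alpha after epsilon ✓
(alpha, kappa): alpha after kappa ✓
(alpha, lambda): alpha after lambda ✓
(alpha, zeta): alpha after zeta ✓
(kappa, delta): kappa after delta ✓
(kappa, epsilon): kappa after epsilon ✓
(kappa, lambda): kappa after lambda ✓
(kappa, zeta): kappa after zeta ✓
(theta, delta): theta after delta ✓
(theta, epsilon): theta after epsilon ✓
(theta, kappa): theta after kappa ✓
(theta, lambda): theta after lambda ✓
(theta, zeta): theta after zeta ✓
(zeta, epsilon): zeta after epsilon ✓
(zeta, lambda): zeta after lambda ✓
Count: 16.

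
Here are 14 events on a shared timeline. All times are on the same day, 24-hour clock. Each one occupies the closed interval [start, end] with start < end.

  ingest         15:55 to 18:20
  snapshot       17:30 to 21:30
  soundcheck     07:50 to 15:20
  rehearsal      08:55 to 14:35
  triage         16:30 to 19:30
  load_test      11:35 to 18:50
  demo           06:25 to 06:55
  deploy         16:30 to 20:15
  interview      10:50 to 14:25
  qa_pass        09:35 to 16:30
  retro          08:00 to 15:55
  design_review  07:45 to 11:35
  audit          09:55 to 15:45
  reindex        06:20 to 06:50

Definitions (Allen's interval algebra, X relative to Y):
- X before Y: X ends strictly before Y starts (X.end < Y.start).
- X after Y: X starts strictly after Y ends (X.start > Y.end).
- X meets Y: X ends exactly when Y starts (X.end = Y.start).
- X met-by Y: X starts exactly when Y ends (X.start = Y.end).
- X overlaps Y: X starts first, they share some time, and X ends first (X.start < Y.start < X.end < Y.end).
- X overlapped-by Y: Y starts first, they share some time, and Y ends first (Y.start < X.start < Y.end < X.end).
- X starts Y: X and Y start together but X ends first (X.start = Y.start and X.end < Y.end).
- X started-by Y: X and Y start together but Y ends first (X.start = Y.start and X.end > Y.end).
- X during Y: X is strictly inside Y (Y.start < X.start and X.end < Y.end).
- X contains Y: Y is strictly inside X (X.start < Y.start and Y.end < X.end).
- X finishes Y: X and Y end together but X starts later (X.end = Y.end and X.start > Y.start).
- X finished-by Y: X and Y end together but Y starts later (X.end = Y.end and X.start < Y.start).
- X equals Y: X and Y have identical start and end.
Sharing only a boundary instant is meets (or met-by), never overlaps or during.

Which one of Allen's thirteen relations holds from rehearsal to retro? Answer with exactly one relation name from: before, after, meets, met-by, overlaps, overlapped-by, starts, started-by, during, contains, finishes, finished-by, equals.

rehearsal = [08:55, 14:35]; retro = [08:00, 15:55].
Compare endpoints: rehearsal.start > retro.start, rehearsal.start < retro.end, rehearsal.end > retro.start, rehearsal.end < retro.end.
That pattern is 'during'.

during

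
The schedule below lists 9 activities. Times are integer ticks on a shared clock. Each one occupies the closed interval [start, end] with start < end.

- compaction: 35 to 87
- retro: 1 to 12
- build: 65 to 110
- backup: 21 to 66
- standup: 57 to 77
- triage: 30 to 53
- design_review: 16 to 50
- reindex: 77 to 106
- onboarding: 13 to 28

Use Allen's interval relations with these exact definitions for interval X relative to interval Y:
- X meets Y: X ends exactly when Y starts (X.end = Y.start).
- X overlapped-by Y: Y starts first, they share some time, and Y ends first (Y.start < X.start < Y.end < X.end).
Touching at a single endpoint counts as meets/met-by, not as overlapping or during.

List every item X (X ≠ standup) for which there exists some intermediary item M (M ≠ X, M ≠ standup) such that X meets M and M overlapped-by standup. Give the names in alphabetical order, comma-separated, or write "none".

none

Target standup = [57, 77].
Intermediaries M with M overlapped-by standup: build.
Via build — items with X meets build: none.
Union: none.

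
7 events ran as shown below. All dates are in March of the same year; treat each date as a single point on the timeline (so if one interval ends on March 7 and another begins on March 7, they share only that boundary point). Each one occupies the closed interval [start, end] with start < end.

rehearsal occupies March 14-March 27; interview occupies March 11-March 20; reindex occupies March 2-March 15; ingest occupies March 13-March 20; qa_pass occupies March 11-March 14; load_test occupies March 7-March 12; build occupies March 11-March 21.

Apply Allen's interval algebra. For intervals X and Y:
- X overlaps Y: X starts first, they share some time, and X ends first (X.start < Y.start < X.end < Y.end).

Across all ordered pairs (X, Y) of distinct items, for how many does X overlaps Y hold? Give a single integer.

Checking all 42 ordered pairs for relation 'overlaps'; matching pairs in alphabetical order:
(build, rehearsal): build overlaps rehearsal ✓
(ingest, rehearsal): ingest overlaps rehearsal ✓
(interview, rehearsal): interview overlaps rehearsal ✓
(load_test, build): load_test overlaps build ✓
(load_test, interview): load_test overlaps interview ✓
(load_test, qa_pass): load_test overlaps qa_pass ✓
(qa_pass, ingest): qa_pass overlaps ingest ✓
(reindex, build): reindex overlaps build ✓
(reindex, ingest): reindex overlaps ingest ✓
(reindex, interview): reindex overlaps interview ✓
(reindex, rehearsal): reindex overlaps rehearsal ✓
Count: 11.

11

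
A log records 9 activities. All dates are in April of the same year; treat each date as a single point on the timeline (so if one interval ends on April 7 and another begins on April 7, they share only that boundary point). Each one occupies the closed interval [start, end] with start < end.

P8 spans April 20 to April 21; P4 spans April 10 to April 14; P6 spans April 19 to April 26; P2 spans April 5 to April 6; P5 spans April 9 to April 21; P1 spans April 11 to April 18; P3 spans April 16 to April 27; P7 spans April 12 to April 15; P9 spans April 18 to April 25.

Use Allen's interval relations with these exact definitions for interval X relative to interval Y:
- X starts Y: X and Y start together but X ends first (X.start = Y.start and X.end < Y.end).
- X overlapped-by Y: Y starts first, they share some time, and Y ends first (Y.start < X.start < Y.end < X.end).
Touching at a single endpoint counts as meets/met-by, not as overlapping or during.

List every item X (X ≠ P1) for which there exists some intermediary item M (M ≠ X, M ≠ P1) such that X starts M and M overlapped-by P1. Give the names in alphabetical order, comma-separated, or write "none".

none

Target P1 = [April 11, April 18].
Intermediaries M with M overlapped-by P1: P3.
Via P3 — items with X starts P3: none.
Union: none.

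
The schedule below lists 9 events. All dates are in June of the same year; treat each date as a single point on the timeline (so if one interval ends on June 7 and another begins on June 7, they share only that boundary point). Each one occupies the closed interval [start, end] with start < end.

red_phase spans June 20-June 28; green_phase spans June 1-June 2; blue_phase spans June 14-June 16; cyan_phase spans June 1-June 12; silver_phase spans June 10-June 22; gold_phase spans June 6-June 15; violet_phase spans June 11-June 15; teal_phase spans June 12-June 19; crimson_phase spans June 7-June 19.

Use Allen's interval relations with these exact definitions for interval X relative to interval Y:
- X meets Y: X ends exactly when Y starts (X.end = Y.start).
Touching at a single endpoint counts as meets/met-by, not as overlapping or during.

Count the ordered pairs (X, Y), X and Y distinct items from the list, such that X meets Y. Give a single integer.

1

Checking all 72 ordered pairs for relation 'meets'; matching pairs in alphabetical order:
(cyan_phase, teal_phase): cyan_phase meets teal_phase ✓
Count: 1.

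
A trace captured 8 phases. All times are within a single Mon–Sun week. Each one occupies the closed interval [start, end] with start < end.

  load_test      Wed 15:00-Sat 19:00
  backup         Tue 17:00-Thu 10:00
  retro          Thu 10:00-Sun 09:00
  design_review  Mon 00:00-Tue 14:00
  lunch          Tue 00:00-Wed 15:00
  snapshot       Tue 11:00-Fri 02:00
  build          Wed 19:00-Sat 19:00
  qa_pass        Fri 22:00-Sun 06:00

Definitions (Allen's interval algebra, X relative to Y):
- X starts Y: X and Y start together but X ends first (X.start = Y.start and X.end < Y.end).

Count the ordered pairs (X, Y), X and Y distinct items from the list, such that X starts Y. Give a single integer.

0

Checking all 56 ordered pairs for relation 'starts'; matching pairs in alphabetical order:
No pair satisfies it.
Count: 0.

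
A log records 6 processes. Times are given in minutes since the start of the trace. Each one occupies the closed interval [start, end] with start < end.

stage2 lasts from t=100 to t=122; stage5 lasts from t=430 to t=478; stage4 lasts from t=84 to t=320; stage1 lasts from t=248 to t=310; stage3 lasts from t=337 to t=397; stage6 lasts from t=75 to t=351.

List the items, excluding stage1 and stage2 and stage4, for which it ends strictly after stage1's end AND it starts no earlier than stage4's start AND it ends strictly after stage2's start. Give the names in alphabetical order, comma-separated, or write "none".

Conditions: its end is strictly after stage1's end (X.end > t=310) AND its start is no earlier than stage4's start (X.start >= t=84) AND its end is strictly after stage2's start (X.end > t=100).
stage3: end t=397 > t=310? ✓; start t=337 >= t=84? ✓; end t=397 > t=100? ✓ → yes.
stage5: end t=478 > t=310? ✓; start t=430 >= t=84? ✓; end t=478 > t=100? ✓ → yes.
stage6: end t=351 > t=310? ✓; start t=75 >= t=84? ✗; end t=351 > t=100? ✓ → no.
Result: stage3, stage5.

stage3, stage5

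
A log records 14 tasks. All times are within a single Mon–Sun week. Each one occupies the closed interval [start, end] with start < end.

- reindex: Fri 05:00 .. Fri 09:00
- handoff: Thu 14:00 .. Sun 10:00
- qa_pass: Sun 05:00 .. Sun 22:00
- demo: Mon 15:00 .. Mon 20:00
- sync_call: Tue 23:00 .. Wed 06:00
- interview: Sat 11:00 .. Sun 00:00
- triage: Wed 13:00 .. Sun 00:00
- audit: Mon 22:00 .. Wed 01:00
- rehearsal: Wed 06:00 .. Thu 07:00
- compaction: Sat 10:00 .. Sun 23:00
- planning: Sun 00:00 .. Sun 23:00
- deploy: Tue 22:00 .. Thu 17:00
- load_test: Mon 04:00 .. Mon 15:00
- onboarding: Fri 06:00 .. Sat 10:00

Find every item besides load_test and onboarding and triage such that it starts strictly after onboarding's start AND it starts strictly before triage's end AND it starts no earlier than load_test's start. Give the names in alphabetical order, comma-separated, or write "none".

Conditions: its start is strictly after onboarding's start (X.start > Fri 06:00) AND its start is strictly before triage's end (X.start < Sun 00:00) AND its start is no earlier than load_test's start (X.start >= Mon 04:00).
audit: start Mon 22:00 > Fri 06:00? ✗; start Mon 22:00 < Sun 00:00? ✓; start Mon 22:00 >= Mon 04:00? ✓ → no.
compaction: start Sat 10:00 > Fri 06:00? ✓; start Sat 10:00 < Sun 00:00? ✓; start Sat 10:00 >= Mon 04:00? ✓ → yes.
demo: start Mon 15:00 > Fri 06:00? ✗; start Mon 15:00 < Sun 00:00? ✓; start Mon 15:00 >= Mon 04:00? ✓ → no.
deploy: start Tue 22:00 > Fri 06:00? ✗; start Tue 22:00 < Sun 00:00? ✓; start Tue 22:00 >= Mon 04:00? ✓ → no.
handoff: start Thu 14:00 > Fri 06:00? ✗; start Thu 14:00 < Sun 00:00? ✓; start Thu 14:00 >= Mon 04:00? ✓ → no.
interview: start Sat 11:00 > Fri 06:00? ✓; start Sat 11:00 < Sun 00:00? ✓; start Sat 11:00 >= Mon 04:00? ✓ → yes.
planning: start Sun 00:00 > Fri 06:00? ✓; start Sun 00:00 < Sun 00:00? ✗; start Sun 00:00 >= Mon 04:00? ✓ → no.
qa_pass: start Sun 05:00 > Fri 06:00? ✓; start Sun 05:00 < Sun 00:00? ✗; start Sun 05:00 >= Mon 04:00? ✓ → no.
rehearsal: start Wed 06:00 > Fri 06:00? ✗; start Wed 06:00 < Sun 00:00? ✓; start Wed 06:00 >= Mon 04:00? ✓ → no.
reindex: start Fri 05:00 > Fri 06:00? ✗; start Fri 05:00 < Sun 00:00? ✓; start Fri 05:00 >= Mon 04:00? ✓ → no.
sync_call: start Tue 23:00 > Fri 06:00? ✗; start Tue 23:00 < Sun 00:00? ✓; start Tue 23:00 >= Mon 04:00? ✓ → no.
Result: compaction, interview.

compaction, interview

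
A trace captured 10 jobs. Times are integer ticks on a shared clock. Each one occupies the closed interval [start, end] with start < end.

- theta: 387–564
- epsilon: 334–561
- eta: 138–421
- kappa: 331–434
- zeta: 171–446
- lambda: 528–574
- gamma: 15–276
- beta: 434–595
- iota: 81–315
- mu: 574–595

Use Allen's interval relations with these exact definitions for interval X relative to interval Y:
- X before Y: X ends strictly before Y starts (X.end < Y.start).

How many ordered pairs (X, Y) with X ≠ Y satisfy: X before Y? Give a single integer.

21

Checking all 90 ordered pairs for relation 'before'; matching pairs in alphabetical order:
(epsilon, mu): epsilon before mu ✓
(eta, beta): eta before beta ✓
(eta, lambda): eta before lambda ✓
(eta, mu): eta before mu ✓
(gamma, beta): gamma before beta ✓
(gamma, epsilon): gamma before epsilon ✓
(gamma, kappa): gamma before kappa ✓
(gamma, lambda): gamma before lambda ✓
(gamma, mu): gamma before mu ✓
(gamma, theta): gamma before theta ✓
(iota, beta): iota before beta ✓
(iota, epsilon): iota before epsilon ✓
(iota, kappa): iota before kappa ✓
(iota, lambda): iota before lambda ✓
(iota, mu): iota before mu ✓
(iota, theta): iota before theta ✓
(kappa, lambda): kappa before lambda ✓
(kappa, mu): kappa before mu ✓
(theta, mu): theta before mu ✓
(zeta, lambda): zeta before lambda ✓
(zeta, mu): zeta before mu ✓
Count: 21.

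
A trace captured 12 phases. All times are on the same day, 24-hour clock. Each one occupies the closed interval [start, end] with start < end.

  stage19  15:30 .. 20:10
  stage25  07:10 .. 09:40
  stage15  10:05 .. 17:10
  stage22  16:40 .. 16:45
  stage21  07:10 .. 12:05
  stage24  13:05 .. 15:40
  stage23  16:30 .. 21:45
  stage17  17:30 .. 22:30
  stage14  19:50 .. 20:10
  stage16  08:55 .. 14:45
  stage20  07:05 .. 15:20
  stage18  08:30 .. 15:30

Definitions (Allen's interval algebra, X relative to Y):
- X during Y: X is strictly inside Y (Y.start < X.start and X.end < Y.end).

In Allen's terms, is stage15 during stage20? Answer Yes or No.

stage15 = [10:05, 17:10], stage20 = [07:05, 15:20].
Actual relation of stage15 to stage20: overlapped-by.
Asked whether 'during' holds → No.

No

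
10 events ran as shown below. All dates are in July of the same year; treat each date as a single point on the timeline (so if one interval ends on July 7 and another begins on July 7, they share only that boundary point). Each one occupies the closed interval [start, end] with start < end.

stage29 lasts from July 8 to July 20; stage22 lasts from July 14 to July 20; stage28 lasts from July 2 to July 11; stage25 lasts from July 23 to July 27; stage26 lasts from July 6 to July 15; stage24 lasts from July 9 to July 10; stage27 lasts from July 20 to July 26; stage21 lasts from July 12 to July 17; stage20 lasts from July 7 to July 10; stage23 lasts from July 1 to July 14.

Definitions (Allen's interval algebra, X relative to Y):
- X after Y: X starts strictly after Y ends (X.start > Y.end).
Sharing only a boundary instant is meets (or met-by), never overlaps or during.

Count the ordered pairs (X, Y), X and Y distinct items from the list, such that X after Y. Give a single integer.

Checking all 90 ordered pairs for relation 'after'; matching pairs in alphabetical order:
(stage21, stage20): stage21 after stage20 ✓
(stage21, stage24): stage21 after stage24 ✓
(stage21, stage28): stage21 after stage28 ✓
(stage22, stage20): stage22 after stage20 ✓
(stage22, stage24): stage22 after stage24 ✓
(stage22, stage28): stage22 after stage28 ✓
(stage25, stage20): stage25 after stage20 ✓
(stage25, stage21): stage25 after stage21 ✓
(stage25, stage22): stage25 after stage22 ✓
(stage25, stage23): stage25 after stage23 ✓
(stage25, stage24): stage25 after stage24 ✓
(stage25, stage26): stage25 after stage26 ✓
(stage25, stage28): stage25 after stage28 ✓
(stage25, stage29): stage25 after stage29 ✓
(stage27, stage20): stage27 after stage20 ✓
(stage27, stage21): stage27 after stage21 ✓
(stage27, stage23): stage27 after stage23 ✓
(stage27, stage24): stage27 after stage24 ✓
(stage27, stage26): stage27 after stage26 ✓
(stage27, stage28): stage27 after stage28 ✓
Count: 20.

20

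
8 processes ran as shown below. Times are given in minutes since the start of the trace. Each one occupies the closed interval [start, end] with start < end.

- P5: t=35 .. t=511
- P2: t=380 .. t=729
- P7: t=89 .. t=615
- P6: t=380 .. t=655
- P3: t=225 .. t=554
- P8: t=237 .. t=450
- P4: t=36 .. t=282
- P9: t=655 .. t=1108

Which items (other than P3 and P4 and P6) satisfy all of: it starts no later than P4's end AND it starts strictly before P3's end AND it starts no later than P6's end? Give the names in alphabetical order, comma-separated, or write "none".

P5, P7, P8

Conditions: its start is no later than P4's end (X.start <= t=282) AND its start is strictly before P3's end (X.start < t=554) AND its start is no later than P6's end (X.start <= t=655).
P2: start t=380 <= t=282? ✗; start t=380 < t=554? ✓; start t=380 <= t=655? ✓ → no.
P5: start t=35 <= t=282? ✓; start t=35 < t=554? ✓; start t=35 <= t=655? ✓ → yes.
P7: start t=89 <= t=282? ✓; start t=89 < t=554? ✓; start t=89 <= t=655? ✓ → yes.
P8: start t=237 <= t=282? ✓; start t=237 < t=554? ✓; start t=237 <= t=655? ✓ → yes.
P9: start t=655 <= t=282? ✗; start t=655 < t=554? ✗; start t=655 <= t=655? ✓ → no.
Result: P5, P7, P8.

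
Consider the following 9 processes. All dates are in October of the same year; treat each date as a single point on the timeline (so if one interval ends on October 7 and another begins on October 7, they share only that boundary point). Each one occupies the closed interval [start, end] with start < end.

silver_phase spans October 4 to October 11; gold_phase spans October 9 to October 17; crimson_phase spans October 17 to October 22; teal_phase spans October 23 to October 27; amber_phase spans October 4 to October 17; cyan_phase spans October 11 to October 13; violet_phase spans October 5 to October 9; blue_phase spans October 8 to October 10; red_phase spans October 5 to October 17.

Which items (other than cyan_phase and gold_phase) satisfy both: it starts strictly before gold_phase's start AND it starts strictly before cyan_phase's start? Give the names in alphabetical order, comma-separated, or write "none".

amber_phase, blue_phase, red_phase, silver_phase, violet_phase

Conditions: its start is strictly before gold_phase's start (X.start < October 9) AND its start is strictly before cyan_phase's start (X.start < October 11).
amber_phase: start October 4 < October 9? ✓; start October 4 < October 11? ✓ → yes.
blue_phase: start October 8 < October 9? ✓; start October 8 < October 11? ✓ → yes.
crimson_phase: start October 17 < October 9? ✗; start October 17 < October 11? ✗ → no.
red_phase: start October 5 < October 9? ✓; start October 5 < October 11? ✓ → yes.
silver_phase: start October 4 < October 9? ✓; start October 4 < October 11? ✓ → yes.
teal_phase: start October 23 < October 9? ✗; start October 23 < October 11? ✗ → no.
violet_phase: start October 5 < October 9? ✓; start October 5 < October 11? ✓ → yes.
Result: amber_phase, blue_phase, red_phase, silver_phase, violet_phase.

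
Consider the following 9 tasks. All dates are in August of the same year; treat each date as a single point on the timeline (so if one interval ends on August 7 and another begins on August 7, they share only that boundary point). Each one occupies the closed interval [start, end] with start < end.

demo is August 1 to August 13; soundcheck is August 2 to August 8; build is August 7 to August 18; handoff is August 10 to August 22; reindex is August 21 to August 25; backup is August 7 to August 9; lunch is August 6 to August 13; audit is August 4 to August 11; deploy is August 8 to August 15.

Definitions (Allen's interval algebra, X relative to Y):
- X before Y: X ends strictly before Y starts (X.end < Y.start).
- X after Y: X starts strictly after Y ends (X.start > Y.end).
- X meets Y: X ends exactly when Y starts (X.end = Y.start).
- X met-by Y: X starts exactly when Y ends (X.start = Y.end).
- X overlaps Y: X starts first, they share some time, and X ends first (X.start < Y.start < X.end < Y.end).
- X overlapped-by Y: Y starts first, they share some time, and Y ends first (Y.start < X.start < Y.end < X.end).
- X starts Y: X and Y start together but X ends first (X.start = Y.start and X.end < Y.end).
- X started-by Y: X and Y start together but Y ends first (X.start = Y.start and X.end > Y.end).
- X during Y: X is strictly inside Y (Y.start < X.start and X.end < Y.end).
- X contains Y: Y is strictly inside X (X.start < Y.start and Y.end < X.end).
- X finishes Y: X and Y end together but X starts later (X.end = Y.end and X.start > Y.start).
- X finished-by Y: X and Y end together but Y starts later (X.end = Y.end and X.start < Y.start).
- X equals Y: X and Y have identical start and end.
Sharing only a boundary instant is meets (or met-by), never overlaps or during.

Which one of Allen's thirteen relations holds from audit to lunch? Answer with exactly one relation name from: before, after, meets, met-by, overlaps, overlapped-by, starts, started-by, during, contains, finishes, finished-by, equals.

audit = [August 4, August 11]; lunch = [August 6, August 13].
Compare endpoints: audit.start < lunch.start, audit.start < lunch.end, audit.end > lunch.start, audit.end < lunch.end.
That pattern is 'overlaps'.

overlaps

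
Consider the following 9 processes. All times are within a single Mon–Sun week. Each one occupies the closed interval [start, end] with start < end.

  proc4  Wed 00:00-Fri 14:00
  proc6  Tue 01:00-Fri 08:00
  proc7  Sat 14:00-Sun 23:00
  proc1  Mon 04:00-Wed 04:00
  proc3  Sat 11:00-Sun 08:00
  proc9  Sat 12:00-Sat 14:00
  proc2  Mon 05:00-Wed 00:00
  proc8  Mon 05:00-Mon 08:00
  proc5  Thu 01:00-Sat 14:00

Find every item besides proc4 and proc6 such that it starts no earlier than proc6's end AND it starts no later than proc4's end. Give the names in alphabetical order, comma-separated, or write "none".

Conditions: its start is no earlier than proc6's end (X.start >= Fri 08:00) AND its start is no later than proc4's end (X.start <= Fri 14:00).
proc1: start Mon 04:00 >= Fri 08:00? ✗; start Mon 04:00 <= Fri 14:00? ✓ → no.
proc2: start Mon 05:00 >= Fri 08:00? ✗; start Mon 05:00 <= Fri 14:00? ✓ → no.
proc3: start Sat 11:00 >= Fri 08:00? ✓; start Sat 11:00 <= Fri 14:00? ✗ → no.
proc5: start Thu 01:00 >= Fri 08:00? ✗; start Thu 01:00 <= Fri 14:00? ✓ → no.
proc7: start Sat 14:00 >= Fri 08:00? ✓; start Sat 14:00 <= Fri 14:00? ✗ → no.
proc8: start Mon 05:00 >= Fri 08:00? ✗; start Mon 05:00 <= Fri 14:00? ✓ → no.
proc9: start Sat 12:00 >= Fri 08:00? ✓; start Sat 12:00 <= Fri 14:00? ✗ → no.
Result: none.

none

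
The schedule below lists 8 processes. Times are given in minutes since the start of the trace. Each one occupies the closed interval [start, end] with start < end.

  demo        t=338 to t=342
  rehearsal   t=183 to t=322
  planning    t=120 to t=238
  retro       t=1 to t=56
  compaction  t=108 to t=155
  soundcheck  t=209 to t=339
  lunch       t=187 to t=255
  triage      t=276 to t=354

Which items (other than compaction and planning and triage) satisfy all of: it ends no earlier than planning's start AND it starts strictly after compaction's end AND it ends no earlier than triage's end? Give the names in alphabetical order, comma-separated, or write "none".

none

Conditions: its end is no earlier than planning's start (X.end >= t=120) AND its start is strictly after compaction's end (X.start > t=155) AND its end is no earlier than triage's end (X.end >= t=354).
demo: end t=342 >= t=120? ✓; start t=338 > t=155? ✓; end t=342 >= t=354? ✗ → no.
lunch: end t=255 >= t=120? ✓; start t=187 > t=155? ✓; end t=255 >= t=354? ✗ → no.
rehearsal: end t=322 >= t=120? ✓; start t=183 > t=155? ✓; end t=322 >= t=354? ✗ → no.
retro: end t=56 >= t=120? ✗; start t=1 > t=155? ✗; end t=56 >= t=354? ✗ → no.
soundcheck: end t=339 >= t=120? ✓; start t=209 > t=155? ✓; end t=339 >= t=354? ✗ → no.
Result: none.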